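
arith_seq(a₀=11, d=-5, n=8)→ a_0 = 11 + 0*-5 = 11
a_1 = 11 + 1*-5 = 6
a_2 = 11 + 2*-5 = 1
...
= [11, 6, 1, -4, -9, -14, -19, -24]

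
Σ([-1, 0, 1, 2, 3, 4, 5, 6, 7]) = (-1) + 0 + 1 + 2 + 3 + 4 + 5 + 6 + 7
= 27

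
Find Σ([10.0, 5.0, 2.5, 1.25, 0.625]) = 19.375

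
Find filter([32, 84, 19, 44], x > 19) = keep x where x > 19: 32✓, 84✓, 19✗, 44✓
= [32, 84, 44]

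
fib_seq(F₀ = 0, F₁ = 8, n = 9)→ F_2 = F_1 + F_0 = 8
F_3 = F_2 + F_1 = 16
F_4 = F_3 + F_2 = 24
...
= [0, 8, 8, 16, 24, 40, 64, 104, 168]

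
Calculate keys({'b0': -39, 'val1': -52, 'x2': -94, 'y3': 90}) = ['b0', 'val1', 'x2', 'y3']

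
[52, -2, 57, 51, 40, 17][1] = -2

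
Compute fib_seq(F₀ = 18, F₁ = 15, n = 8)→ [18, 15, 33, 48, 81, 129, 210, 339]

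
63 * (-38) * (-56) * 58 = 7775712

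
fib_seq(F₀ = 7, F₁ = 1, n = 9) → [7, 1, 8, 9, 17, 26, 43, 69, 112]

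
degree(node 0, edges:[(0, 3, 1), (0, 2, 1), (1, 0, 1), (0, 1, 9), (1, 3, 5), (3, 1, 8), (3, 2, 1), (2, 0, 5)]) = 5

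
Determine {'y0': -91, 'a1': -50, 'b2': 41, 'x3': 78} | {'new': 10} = {'y0': -91, 'a1': -50, 'b2': 41, 'x3': 78, 'new': 10}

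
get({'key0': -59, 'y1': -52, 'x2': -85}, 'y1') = -52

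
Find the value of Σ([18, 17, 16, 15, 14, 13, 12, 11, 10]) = 18 + 17 + 16 + 15 + 14 + 13 + 12 + 11 + 10
= 126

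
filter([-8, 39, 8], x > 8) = keep x where x > 8: -8✗, 39✓, 8✗
= [39]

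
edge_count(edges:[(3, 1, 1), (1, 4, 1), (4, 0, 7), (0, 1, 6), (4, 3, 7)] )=5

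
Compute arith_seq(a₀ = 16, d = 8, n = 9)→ a_0 = 16 + 0*8 = 16
a_1 = 16 + 1*8 = 24
a_2 = 16 + 2*8 = 32
...
= [16, 24, 32, 40, 48, 56, 64, 72, 80]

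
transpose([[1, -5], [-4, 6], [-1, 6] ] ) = [[1, -4, -1], [-5, 6, 6]]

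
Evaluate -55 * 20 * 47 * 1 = -51700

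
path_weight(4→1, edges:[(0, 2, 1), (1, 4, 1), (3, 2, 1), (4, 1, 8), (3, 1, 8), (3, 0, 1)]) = 8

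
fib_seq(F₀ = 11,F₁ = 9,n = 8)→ F_2 = F_1 + F_0 = 20
F_3 = F_2 + F_1 = 29
F_4 = F_3 + F_2 = 49
...
= [11, 9, 20, 29, 49, 78, 127, 205]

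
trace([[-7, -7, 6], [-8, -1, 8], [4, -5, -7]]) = diagonal: (-7) + (-1) + (-7)
= -15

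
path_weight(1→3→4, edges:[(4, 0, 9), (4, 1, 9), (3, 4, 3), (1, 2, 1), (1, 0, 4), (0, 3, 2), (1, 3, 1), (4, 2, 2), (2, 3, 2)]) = w(1→3)=1 + w(3→4)=3
= 4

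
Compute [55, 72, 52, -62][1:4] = [72, 52, -62]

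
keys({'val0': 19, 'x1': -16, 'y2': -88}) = ['val0', 'x1', 'y2']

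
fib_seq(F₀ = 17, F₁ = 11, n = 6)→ [17, 11, 28, 39, 67, 106]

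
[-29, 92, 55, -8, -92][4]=-92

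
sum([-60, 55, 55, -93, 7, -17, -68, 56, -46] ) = (-60) + 55 + 55 + (-93) + 7 + (-17) + (-68) + 56 + (-46)
= -111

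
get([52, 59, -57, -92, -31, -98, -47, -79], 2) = -57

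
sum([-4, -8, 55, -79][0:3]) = slice → [-4, -8, 55]
(-4) + (-8) + 55
= 43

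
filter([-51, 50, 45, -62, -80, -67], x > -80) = [-51, 50, 45, -62, -67]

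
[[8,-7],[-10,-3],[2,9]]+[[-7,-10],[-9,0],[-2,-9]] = [[1, -17], [-19, -3], [0, 0]]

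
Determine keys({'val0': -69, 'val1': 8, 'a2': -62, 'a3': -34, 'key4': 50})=['val0', 'val1', 'a2', 'a3', 'key4']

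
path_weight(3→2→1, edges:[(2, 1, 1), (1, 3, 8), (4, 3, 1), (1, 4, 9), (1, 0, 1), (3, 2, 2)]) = w(3→2)=2 + w(2→1)=1
= 3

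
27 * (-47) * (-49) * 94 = 5845014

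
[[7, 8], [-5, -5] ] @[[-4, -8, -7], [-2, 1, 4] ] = [[-44, -48, -17], [30, 35, 15]]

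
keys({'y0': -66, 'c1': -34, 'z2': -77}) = ['y0', 'c1', 'z2']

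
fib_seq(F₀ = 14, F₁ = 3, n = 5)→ [14, 3, 17, 20, 37]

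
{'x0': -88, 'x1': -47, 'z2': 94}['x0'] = -88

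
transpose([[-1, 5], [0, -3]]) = [[-1, 0], [5, -3]]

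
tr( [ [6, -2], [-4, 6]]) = diagonal: 6 + 6
= 12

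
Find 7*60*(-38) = -15960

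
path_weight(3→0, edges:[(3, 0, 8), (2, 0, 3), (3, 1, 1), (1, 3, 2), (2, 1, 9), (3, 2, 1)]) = 8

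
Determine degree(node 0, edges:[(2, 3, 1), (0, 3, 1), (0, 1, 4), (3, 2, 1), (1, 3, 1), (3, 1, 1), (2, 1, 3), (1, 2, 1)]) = incident: (0,3), (0,1)
= 2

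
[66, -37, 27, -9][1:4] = [-37, 27, -9]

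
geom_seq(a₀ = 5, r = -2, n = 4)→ [5, -10, 20, -40]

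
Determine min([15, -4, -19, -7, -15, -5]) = -19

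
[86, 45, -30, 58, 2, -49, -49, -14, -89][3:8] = [58, 2, -49, -49, -14]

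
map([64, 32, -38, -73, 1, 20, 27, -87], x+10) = 64+10=74, 32+10=42, -38+10=-28, -73+10=-63, 1+10=11, 20+10=30, 27+10=37, -87+10=-77
= [74, 42, -28, -63, 11, 30, 37, -77]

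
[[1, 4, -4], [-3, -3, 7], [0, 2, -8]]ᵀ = [[1, -3, 0], [4, -3, 2], [-4, 7, -8]]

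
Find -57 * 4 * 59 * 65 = -874380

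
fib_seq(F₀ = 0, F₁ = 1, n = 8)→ [0, 1, 1, 2, 3, 5, 8, 13]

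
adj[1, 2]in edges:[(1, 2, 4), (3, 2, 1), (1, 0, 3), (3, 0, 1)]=4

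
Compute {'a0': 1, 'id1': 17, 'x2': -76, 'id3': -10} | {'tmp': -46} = {'a0': 1, 'id1': 17, 'x2': -76, 'id3': -10, 'tmp': -46}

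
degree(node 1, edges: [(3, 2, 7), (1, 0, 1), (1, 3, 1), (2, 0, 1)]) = 2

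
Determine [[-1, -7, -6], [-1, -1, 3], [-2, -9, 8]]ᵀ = [[-1, -1, -2], [-7, -1, -9], [-6, 3, 8]]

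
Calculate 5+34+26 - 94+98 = 69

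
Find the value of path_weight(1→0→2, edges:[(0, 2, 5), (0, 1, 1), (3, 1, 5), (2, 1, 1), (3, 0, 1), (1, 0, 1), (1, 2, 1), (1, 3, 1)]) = 6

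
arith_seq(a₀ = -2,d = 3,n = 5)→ a_0 = -2 + 0*3 = -2
a_1 = -2 + 1*3 = 1
a_2 = -2 + 2*3 = 4
...
= [-2, 1, 4, 7, 10]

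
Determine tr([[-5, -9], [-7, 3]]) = diagonal: (-5) + 3
= -2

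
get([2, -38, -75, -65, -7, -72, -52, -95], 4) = -7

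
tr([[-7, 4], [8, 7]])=diagonal: (-7) + 7
= 0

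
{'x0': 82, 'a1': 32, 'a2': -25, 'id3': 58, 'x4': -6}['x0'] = 82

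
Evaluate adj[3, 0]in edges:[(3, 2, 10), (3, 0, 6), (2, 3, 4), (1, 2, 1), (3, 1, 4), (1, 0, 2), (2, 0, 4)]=6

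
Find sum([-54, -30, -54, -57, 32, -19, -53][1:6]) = -128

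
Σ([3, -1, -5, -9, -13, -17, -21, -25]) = 3 + (-1) + (-5) + (-9) + (-13) + (-17) + (-21) + (-25)
= -88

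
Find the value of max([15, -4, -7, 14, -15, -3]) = 15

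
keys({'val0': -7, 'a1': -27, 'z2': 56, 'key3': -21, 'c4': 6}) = ['val0', 'a1', 'z2', 'key3', 'c4']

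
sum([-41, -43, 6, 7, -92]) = -163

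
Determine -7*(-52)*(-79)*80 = -2300480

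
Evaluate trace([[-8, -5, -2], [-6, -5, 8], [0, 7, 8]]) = diagonal: (-8) + (-5) + 8
= -5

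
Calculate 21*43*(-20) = -18060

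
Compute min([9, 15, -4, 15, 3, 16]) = -4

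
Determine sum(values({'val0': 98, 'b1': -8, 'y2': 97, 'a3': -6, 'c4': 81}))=262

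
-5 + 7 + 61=63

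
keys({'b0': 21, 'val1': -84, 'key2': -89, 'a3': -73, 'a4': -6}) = ['b0', 'val1', 'key2', 'a3', 'a4']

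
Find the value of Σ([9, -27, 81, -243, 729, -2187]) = 9 + -27 + 81 + -243 + 729 + -2187
= -1638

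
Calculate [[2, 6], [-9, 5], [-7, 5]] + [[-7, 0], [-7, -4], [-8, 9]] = [[-5, 6], [-16, 1], [-15, 14]]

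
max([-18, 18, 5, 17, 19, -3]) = 19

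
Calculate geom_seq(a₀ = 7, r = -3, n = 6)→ a_0 = 7*(-3)^0 = 7
a_1 = 7*(-3)^1 = -21
a_2 = 7*(-3)^2 = 63
...
= [7, -21, 63, -189, 567, -1701]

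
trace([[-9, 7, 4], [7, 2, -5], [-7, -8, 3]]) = diagonal: (-9) + 2 + 3
= -4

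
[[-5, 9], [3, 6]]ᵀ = [[-5, 3], [9, 6]]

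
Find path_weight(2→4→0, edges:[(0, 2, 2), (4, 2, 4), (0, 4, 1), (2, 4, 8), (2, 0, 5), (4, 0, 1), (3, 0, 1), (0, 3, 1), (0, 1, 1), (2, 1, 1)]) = w(2→4)=8 + w(4→0)=1
= 9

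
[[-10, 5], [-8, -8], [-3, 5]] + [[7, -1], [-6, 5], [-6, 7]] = [[-3, 4], [-14, -3], [-9, 12]]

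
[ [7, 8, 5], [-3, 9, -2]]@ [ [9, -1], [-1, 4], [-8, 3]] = [[15, 40], [-20, 33]]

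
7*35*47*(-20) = -230300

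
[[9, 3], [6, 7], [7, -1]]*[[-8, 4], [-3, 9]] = C[0][0] = (9)*(-8) + (3)*(-3) = -81
C[0][1] = (9)*(4) + (3)*(9) = 63
C[1][0] = (6)*(-8) + (7)*(-3) = -69
C[1][1] = (6)*(4) + (7)*(9) = 87
C[2][0] = (7)*(-8) + (-1)*(-3) = -53
C[2][1] = (7)*(4) + (-1)*(9) = 19
= [[-81, 63], [-69, 87], [-53, 19]]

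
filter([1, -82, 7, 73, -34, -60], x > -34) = [1, 7, 73]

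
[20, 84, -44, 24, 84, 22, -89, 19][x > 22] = [84, 24, 84]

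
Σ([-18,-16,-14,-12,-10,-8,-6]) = -84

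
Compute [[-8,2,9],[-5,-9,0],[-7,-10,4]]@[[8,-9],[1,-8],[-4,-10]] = C[0][0] = (-8)*(8) + (2)*(1) + (9)*(-4) = -98
C[0][1] = (-8)*(-9) + (2)*(-8) + (9)*(-10) = -34
C[1][0] = (-5)*(8) + (-9)*(1) + (0)*(-4) = -49
C[1][1] = (-5)*(-9) + (-9)*(-8) + (0)*(-10) = 117
C[2][0] = (-7)*(8) + (-10)*(1) + (4)*(-4) = -82
C[2][1] = (-7)*(-9) + (-10)*(-8) + (4)*(-10) = 103
= [[-98, -34], [-49, 117], [-82, 103]]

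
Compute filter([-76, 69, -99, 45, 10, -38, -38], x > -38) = [69, 45, 10]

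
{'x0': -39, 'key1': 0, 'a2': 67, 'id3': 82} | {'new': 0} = {'x0': -39, 'key1': 0, 'a2': 67, 'id3': 82, 'new': 0}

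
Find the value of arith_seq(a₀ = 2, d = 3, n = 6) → [2, 5, 8, 11, 14, 17]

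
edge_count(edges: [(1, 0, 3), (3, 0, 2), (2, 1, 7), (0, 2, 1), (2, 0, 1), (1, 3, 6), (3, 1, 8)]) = 7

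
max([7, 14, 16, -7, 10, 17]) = 17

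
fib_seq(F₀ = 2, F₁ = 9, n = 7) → [2, 9, 11, 20, 31, 51, 82]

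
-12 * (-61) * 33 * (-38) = -917928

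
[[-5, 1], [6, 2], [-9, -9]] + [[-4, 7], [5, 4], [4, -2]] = [[-9, 8], [11, 6], [-5, -11]]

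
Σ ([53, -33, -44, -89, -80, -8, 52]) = -149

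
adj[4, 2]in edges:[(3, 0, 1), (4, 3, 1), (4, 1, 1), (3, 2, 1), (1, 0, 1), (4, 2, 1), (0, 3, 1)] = 1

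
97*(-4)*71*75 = -2066100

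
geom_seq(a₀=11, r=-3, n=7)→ [11, -33, 99, -297, 891, -2673, 8019]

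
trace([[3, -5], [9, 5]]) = diagonal: 3 + 5
= 8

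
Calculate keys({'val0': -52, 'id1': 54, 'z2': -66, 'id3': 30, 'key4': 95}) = ['val0', 'id1', 'z2', 'id3', 'key4']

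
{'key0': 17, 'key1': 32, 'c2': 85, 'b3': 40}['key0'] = 17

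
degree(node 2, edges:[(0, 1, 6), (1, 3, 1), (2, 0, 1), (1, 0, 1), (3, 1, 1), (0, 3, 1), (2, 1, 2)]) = incident: (2,0), (2,1)
= 2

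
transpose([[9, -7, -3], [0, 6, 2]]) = [[9, 0], [-7, 6], [-3, 2]]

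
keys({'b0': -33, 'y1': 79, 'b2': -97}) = ['b0', 'y1', 'b2']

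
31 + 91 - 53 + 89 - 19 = 139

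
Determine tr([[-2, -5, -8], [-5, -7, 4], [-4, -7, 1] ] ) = -8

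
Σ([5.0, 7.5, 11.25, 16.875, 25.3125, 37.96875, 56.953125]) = 5.0 + 7.5 + 11.25 + 16.875 + 25.3125 + 37.96875 + 56.953125
= 160.859375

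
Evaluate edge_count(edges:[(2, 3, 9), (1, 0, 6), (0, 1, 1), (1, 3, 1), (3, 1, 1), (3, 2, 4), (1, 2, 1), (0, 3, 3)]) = 8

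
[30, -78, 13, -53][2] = 13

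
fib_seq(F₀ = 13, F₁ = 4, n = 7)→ F_2 = F_1 + F_0 = 17
F_3 = F_2 + F_1 = 21
F_4 = F_3 + F_2 = 38
...
= [13, 4, 17, 21, 38, 59, 97]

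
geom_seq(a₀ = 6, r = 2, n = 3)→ a_0 = 6*2^0 = 6
a_1 = 6*2^1 = 12
a_2 = 6*2^2 = 24
= [6, 12, 24]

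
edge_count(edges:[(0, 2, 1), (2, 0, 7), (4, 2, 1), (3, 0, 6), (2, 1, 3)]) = 5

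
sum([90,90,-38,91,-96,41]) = 90 + 90 + (-38) + 91 + (-96) + 41
= 178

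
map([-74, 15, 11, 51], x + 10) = -74+10=-64, 15+10=25, 11+10=21, 51+10=61
= [-64, 25, 21, 61]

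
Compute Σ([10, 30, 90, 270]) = 400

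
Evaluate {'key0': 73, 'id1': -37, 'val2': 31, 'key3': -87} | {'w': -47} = {'key0': 73, 'id1': -37, 'val2': 31, 'key3': -87, 'w': -47}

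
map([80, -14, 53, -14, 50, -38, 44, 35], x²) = [6400, 196, 2809, 196, 2500, 1444, 1936, 1225]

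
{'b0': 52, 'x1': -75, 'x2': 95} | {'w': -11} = {'b0': 52, 'x1': -75, 'x2': 95, 'w': -11}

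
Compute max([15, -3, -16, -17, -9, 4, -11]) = 15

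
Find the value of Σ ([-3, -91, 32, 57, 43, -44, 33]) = 27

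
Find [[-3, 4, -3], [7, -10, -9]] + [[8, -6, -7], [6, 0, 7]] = [[5, -2, -10], [13, -10, -2]]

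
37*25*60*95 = 5272500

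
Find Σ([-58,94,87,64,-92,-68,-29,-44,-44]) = (-58) + 94 + 87 + 64 + (-92) + (-68) + (-29) + (-44) + (-44)
= -90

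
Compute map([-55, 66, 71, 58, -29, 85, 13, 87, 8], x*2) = -55*2=-110, 66*2=132, 71*2=142, 58*2=116, -29*2=-58, 85*2=170, 13*2=26, 87*2=174, 8*2=16
= [-110, 132, 142, 116, -58, 170, 26, 174, 16]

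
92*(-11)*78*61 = -4815096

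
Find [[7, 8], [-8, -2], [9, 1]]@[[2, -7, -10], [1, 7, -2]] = [[22, 7, -86], [-18, 42, 84], [19, -56, -92]]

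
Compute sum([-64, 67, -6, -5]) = (-64) + 67 + (-6) + (-5)
= -8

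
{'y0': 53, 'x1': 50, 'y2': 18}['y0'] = 53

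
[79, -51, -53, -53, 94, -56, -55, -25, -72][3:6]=[-53, 94, -56]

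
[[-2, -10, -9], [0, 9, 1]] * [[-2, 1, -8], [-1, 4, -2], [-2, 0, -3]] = C[0][0] = (-2)*(-2) + (-10)*(-1) + (-9)*(-2) = 32
C[0][1] = (-2)*(1) + (-10)*(4) + (-9)*(0) = -42
C[0][2] = (-2)*(-8) + (-10)*(-2) + (-9)*(-3) = 63
C[1][0] = (0)*(-2) + (9)*(-1) + (1)*(-2) = -11
C[1][1] = (0)*(1) + (9)*(4) + (1)*(0) = 36
C[1][2] = (0)*(-8) + (9)*(-2) + (1)*(-3) = -21
= [[32, -42, 63], [-11, 36, -21]]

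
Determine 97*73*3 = 21243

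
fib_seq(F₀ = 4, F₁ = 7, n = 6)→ F_2 = F_1 + F_0 = 11
F_3 = F_2 + F_1 = 18
F_4 = F_3 + F_2 = 29
...
= [4, 7, 11, 18, 29, 47]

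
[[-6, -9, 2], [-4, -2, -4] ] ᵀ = [[-6, -4], [-9, -2], [2, -4]]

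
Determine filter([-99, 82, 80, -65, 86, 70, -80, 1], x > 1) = keep x where x > 1: -99✗, 82✓, 80✓, -65✗, 86✓, 70✓, -80✗, 1✗
= [82, 80, 86, 70]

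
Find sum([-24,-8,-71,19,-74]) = -158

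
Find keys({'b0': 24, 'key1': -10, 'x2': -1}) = ['b0', 'key1', 'x2']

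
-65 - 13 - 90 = -168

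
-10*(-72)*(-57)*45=-1846800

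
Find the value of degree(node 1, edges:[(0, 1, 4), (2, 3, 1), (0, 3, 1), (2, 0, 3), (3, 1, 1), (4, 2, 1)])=incident: (0,1), (3,1)
= 2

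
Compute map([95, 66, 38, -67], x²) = (95)²=9025, (66)²=4356, (38)²=1444, (-67)²=4489
= [9025, 4356, 1444, 4489]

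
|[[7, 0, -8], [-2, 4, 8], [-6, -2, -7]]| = (1)*(7)*det([[4, 8], [-2, -7]]) + (-1)*(0)*det([[-2, 8], [-6, -7]]) + (1)*(-8)*det([[-2, 4], [-6, -2]])
= -84 + 0 + -224
= -308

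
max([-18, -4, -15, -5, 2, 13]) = 13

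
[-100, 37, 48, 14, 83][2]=48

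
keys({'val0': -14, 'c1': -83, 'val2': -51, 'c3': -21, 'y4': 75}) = ['val0', 'c1', 'val2', 'c3', 'y4']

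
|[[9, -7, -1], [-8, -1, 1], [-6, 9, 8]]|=(1)*(9)*det([[-1, 1], [9, 8]]) + (-1)*(-7)*det([[-8, 1], [-6, 8]]) + (1)*(-1)*det([[-8, -1], [-6, 9]])
= -153 + -406 + 78
= -481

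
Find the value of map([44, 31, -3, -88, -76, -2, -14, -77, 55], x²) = [1936, 961, 9, 7744, 5776, 4, 196, 5929, 3025]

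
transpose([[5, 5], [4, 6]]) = [[5, 4], [5, 6]]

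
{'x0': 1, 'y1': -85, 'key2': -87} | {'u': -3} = {'x0': 1, 'y1': -85, 'key2': -87, 'u': -3}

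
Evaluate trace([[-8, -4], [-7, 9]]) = diagonal: (-8) + 9
= 1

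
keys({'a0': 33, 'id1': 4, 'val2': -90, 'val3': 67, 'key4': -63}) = ['a0', 'id1', 'val2', 'val3', 'key4']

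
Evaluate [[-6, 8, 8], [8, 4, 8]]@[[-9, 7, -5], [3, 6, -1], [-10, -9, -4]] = C[0][0] = (-6)*(-9) + (8)*(3) + (8)*(-10) = -2
C[0][1] = (-6)*(7) + (8)*(6) + (8)*(-9) = -66
C[0][2] = (-6)*(-5) + (8)*(-1) + (8)*(-4) = -10
C[1][0] = (8)*(-9) + (4)*(3) + (8)*(-10) = -140
C[1][1] = (8)*(7) + (4)*(6) + (8)*(-9) = 8
C[1][2] = (8)*(-5) + (4)*(-1) + (8)*(-4) = -76
= [[-2, -66, -10], [-140, 8, -76]]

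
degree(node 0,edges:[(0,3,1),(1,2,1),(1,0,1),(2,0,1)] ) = 3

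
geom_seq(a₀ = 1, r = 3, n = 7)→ a_0 = 1*3^0 = 1
a_1 = 1*3^1 = 3
a_2 = 1*3^2 = 9
...
= [1, 3, 9, 27, 81, 243, 729]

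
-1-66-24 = -91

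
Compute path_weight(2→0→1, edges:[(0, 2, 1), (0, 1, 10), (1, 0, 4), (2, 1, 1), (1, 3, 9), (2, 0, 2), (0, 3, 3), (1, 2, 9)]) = w(2→0)=2 + w(0→1)=10
= 12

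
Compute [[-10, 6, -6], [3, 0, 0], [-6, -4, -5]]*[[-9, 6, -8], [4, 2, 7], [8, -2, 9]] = [[66, -36, 68], [-27, 18, -24], [-2, -34, -25]]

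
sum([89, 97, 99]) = 89 + 97 + 99
= 285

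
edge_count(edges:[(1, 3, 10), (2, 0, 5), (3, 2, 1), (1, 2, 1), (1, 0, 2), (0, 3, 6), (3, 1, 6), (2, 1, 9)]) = 8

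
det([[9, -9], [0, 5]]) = (9)*(5) - (-9)*(0)
= 45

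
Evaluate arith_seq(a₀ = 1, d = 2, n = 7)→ [1, 3, 5, 7, 9, 11, 13]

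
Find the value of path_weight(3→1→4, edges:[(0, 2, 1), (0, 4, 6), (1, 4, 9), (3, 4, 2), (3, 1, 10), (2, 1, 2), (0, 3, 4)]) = 19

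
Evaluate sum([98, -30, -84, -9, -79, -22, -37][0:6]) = slice → [98, -30, -84, -9, -79, -22]
98 + (-30) + (-84) + (-9) + (-79) + (-22)
= -126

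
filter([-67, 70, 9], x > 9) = keep x where x > 9: -67✗, 70✓, 9✗
= [70]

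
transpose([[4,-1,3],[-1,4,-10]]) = [[4, -1], [-1, 4], [3, -10]]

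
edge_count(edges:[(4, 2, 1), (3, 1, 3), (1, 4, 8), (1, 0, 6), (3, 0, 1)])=5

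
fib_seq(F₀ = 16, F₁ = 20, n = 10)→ [16, 20, 36, 56, 92, 148, 240, 388, 628, 1016]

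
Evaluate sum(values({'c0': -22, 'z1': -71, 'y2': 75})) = (-22) + (-71) + 75
= -18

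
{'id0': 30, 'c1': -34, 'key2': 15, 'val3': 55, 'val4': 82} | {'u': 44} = {'id0': 30, 'c1': -34, 'key2': 15, 'val3': 55, 'val4': 82, 'u': 44}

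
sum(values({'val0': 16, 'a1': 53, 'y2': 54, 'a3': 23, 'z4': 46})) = 16 + 53 + 54 + 23 + 46
= 192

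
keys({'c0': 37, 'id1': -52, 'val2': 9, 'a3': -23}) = ['c0', 'id1', 'val2', 'a3']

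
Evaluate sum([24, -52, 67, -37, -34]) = -32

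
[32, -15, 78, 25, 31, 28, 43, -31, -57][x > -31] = [32, -15, 78, 25, 31, 28, 43]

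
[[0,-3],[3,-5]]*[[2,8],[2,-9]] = [[-6, 27], [-4, 69]]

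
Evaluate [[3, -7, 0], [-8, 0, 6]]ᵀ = [[3, -8], [-7, 0], [0, 6]]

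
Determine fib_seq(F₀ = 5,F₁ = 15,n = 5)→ F_2 = F_1 + F_0 = 20
F_3 = F_2 + F_1 = 35
F_4 = F_3 + F_2 = 55
= [5, 15, 20, 35, 55]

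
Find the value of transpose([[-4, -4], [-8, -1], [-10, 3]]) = [[-4, -8, -10], [-4, -1, 3]]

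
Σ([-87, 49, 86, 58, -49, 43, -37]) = 63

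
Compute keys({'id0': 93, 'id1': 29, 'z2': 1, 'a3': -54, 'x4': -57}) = ['id0', 'id1', 'z2', 'a3', 'x4']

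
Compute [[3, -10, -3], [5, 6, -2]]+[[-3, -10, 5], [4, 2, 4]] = [[0, -20, 2], [9, 8, 2]]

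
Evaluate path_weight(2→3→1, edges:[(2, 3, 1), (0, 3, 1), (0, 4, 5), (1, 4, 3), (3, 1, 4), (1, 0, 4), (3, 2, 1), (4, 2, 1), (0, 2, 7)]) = 5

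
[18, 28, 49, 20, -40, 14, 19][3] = 20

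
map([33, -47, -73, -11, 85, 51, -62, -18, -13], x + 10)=[43, -37, -63, -1, 95, 61, -52, -8, -3]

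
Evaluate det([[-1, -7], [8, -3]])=(-1)*(-3) - (-7)*(8)
= 59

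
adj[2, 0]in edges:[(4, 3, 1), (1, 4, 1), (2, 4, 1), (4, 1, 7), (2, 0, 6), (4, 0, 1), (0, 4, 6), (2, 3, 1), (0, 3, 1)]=6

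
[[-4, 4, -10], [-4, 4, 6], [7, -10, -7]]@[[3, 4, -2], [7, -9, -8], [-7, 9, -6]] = [[86, -142, 36], [-26, 2, -60], [0, 55, 108]]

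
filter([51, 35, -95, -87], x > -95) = keep x where x > -95: 51✓, 35✓, -95✗, -87✓
= [51, 35, -87]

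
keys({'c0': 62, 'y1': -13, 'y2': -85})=['c0', 'y1', 'y2']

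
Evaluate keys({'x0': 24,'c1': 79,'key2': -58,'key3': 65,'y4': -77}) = ['x0', 'c1', 'key2', 'key3', 'y4']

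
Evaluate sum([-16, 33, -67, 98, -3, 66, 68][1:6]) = slice → [33, -67, 98, -3, 66]
33 + (-67) + 98 + (-3) + 66
= 127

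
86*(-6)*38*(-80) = 1568640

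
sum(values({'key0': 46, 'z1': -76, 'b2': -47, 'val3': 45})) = 46 + (-76) + (-47) + 45
= -32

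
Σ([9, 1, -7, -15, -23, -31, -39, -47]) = -152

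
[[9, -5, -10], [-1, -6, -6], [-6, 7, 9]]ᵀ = [[9, -1, -6], [-5, -6, 7], [-10, -6, 9]]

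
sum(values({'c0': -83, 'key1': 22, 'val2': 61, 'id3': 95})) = (-83) + 22 + 61 + 95
= 95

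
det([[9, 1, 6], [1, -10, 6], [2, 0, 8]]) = -596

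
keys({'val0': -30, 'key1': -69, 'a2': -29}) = ['val0', 'key1', 'a2']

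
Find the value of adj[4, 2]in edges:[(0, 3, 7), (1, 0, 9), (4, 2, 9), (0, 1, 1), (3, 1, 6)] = 9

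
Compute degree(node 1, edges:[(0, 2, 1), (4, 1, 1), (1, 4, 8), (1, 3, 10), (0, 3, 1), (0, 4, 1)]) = incident: (4,1), (1,4), (1,3)
= 3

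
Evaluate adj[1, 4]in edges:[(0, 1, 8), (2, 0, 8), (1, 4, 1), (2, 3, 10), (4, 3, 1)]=1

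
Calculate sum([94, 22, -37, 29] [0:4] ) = 108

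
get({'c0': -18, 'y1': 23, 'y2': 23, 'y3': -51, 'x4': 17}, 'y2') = 23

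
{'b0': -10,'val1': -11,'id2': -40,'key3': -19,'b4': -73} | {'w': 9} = {'b0': -10, 'val1': -11, 'id2': -40, 'key3': -19, 'b4': -73, 'w': 9}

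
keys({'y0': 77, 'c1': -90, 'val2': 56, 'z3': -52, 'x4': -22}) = ['y0', 'c1', 'val2', 'z3', 'x4']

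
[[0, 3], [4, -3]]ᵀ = [[0, 4], [3, -3]]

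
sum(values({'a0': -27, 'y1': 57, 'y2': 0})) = 30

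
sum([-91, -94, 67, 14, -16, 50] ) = -70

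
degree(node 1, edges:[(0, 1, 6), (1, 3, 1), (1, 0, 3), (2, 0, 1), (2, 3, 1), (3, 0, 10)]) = incident: (0,1), (1,3), (1,0)
= 3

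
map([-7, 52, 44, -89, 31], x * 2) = [-14, 104, 88, -178, 62]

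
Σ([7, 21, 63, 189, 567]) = 7 + 21 + 63 + 189 + 567
= 847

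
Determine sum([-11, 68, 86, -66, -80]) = (-11) + 68 + 86 + (-66) + (-80)
= -3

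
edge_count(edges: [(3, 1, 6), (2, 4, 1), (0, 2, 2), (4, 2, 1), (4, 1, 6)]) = 5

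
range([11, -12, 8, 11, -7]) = 23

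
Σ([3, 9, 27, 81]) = 3 + 9 + 27 + 81
= 120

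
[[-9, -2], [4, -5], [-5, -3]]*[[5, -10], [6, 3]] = C[0][0] = (-9)*(5) + (-2)*(6) = -57
C[0][1] = (-9)*(-10) + (-2)*(3) = 84
C[1][0] = (4)*(5) + (-5)*(6) = -10
C[1][1] = (4)*(-10) + (-5)*(3) = -55
C[2][0] = (-5)*(5) + (-3)*(6) = -43
C[2][1] = (-5)*(-10) + (-3)*(3) = 41
= [[-57, 84], [-10, -55], [-43, 41]]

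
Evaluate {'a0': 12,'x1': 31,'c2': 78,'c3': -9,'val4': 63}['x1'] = 31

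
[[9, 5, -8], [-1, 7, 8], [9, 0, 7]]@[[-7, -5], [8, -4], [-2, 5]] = C[0][0] = (9)*(-7) + (5)*(8) + (-8)*(-2) = -7
C[0][1] = (9)*(-5) + (5)*(-4) + (-8)*(5) = -105
C[1][0] = (-1)*(-7) + (7)*(8) + (8)*(-2) = 47
C[1][1] = (-1)*(-5) + (7)*(-4) + (8)*(5) = 17
C[2][0] = (9)*(-7) + (0)*(8) + (7)*(-2) = -77
C[2][1] = (9)*(-5) + (0)*(-4) + (7)*(5) = -10
= [[-7, -105], [47, 17], [-77, -10]]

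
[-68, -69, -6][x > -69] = keep x where x > -69: -68✓, -69✗, -6✓
= [-68, -6]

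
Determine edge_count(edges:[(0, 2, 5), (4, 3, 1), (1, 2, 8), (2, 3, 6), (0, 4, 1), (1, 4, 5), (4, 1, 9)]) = 7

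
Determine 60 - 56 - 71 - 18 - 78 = -163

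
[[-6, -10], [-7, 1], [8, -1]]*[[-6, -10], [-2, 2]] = [[56, 40], [40, 72], [-46, -82]]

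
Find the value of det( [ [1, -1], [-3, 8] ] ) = 5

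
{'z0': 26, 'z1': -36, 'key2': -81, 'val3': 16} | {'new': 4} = {'z0': 26, 'z1': -36, 'key2': -81, 'val3': 16, 'new': 4}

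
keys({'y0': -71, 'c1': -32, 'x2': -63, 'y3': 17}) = ['y0', 'c1', 'x2', 'y3']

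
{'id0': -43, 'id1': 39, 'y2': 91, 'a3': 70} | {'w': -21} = {'id0': -43, 'id1': 39, 'y2': 91, 'a3': 70, 'w': -21}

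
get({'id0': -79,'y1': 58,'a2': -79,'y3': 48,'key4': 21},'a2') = -79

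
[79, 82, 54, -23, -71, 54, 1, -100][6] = 1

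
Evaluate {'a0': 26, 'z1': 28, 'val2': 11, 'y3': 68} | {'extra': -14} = {'a0': 26, 'z1': 28, 'val2': 11, 'y3': 68, 'extra': -14}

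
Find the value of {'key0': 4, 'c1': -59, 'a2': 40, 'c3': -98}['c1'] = -59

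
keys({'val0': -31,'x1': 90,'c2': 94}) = ['val0', 'x1', 'c2']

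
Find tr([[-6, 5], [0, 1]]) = diagonal: (-6) + 1
= -5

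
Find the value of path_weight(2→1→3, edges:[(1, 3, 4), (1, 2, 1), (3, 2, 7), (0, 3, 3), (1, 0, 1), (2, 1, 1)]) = 5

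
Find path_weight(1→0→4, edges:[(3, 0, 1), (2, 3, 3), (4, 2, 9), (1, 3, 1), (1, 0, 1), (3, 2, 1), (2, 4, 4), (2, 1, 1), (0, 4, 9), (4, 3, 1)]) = 10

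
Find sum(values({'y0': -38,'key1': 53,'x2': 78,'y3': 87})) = (-38) + 53 + 78 + 87
= 180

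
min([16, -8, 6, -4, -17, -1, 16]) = -17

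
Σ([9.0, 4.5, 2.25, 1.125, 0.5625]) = 17.4375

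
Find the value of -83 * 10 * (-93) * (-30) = -2315700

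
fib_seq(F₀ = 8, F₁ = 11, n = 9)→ F_2 = F_1 + F_0 = 19
F_3 = F_2 + F_1 = 30
F_4 = F_3 + F_2 = 49
...
= [8, 11, 19, 30, 49, 79, 128, 207, 335]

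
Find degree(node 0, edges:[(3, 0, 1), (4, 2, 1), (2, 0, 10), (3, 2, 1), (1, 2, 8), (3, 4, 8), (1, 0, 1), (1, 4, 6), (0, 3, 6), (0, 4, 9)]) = 5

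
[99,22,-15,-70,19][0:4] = [99, 22, -15, -70]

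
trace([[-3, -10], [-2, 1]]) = diagonal: (-3) + 1
= -2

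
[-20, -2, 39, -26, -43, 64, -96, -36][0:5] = [-20, -2, 39, -26, -43]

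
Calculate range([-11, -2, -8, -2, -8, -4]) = 9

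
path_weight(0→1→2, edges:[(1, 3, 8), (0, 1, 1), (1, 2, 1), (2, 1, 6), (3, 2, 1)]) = w(0→1)=1 + w(1→2)=1
= 2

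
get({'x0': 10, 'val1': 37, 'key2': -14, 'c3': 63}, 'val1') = 37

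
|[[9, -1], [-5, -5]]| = (9)*(-5) - (-1)*(-5)
= -50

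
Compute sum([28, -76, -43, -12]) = -103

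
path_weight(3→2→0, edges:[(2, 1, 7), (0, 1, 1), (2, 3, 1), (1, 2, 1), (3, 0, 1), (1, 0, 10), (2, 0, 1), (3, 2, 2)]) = 3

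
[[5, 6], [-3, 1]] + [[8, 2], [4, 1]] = [[13, 8], [1, 2]]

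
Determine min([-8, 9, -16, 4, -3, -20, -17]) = -20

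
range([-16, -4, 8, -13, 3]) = 24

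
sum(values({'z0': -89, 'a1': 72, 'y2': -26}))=-43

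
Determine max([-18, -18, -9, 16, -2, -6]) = 16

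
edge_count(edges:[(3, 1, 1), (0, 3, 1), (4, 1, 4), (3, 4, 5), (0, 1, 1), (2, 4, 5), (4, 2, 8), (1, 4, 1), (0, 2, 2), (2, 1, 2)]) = 10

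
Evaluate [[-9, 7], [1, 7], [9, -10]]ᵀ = [[-9, 1, 9], [7, 7, -10]]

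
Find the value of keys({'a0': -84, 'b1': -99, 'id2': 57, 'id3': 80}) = ['a0', 'b1', 'id2', 'id3']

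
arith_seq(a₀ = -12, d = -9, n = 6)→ [-12, -21, -30, -39, -48, -57]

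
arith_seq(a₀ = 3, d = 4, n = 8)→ a_0 = 3 + 0*4 = 3
a_1 = 3 + 1*4 = 7
a_2 = 3 + 2*4 = 11
...
= [3, 7, 11, 15, 19, 23, 27, 31]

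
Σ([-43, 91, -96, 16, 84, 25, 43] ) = (-43) + 91 + (-96) + 16 + 84 + 25 + 43
= 120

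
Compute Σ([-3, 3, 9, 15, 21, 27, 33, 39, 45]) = (-3) + 3 + 9 + 15 + 21 + 27 + 33 + 39 + 45
= 189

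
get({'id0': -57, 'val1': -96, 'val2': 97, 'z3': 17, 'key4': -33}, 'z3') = 17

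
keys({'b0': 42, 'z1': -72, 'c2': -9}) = ['b0', 'z1', 'c2']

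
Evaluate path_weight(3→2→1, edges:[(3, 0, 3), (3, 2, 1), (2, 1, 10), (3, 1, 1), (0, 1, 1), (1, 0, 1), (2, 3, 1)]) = 11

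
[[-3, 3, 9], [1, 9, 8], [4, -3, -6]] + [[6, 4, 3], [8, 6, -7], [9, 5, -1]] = [[3, 7, 12], [9, 15, 1], [13, 2, -7]]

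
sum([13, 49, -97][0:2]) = slice → [13, 49]
13 + 49
= 62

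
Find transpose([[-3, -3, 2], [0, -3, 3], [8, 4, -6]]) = [[-3, 0, 8], [-3, -3, 4], [2, 3, -6]]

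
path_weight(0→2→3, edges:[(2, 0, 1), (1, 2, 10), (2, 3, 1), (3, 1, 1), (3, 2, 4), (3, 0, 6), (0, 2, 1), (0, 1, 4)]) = w(0→2)=1 + w(2→3)=1
= 2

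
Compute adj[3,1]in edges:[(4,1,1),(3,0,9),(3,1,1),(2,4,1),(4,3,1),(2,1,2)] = 1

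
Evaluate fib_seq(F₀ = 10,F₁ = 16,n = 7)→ F_2 = F_1 + F_0 = 26
F_3 = F_2 + F_1 = 42
F_4 = F_3 + F_2 = 68
...
= [10, 16, 26, 42, 68, 110, 178]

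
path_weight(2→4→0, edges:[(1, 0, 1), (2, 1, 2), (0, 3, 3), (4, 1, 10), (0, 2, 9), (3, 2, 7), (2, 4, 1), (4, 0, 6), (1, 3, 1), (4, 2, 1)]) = w(2→4)=1 + w(4→0)=6
= 7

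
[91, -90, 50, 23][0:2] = [91, -90]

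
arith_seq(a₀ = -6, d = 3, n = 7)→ a_0 = -6 + 0*3 = -6
a_1 = -6 + 1*3 = -3
a_2 = -6 + 2*3 = 0
...
= [-6, -3, 0, 3, 6, 9, 12]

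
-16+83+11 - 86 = -8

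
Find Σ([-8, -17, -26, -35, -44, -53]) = (-8) + (-17) + (-26) + (-35) + (-44) + (-53)
= -183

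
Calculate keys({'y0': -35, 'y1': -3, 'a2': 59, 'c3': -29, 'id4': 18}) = ['y0', 'y1', 'a2', 'c3', 'id4']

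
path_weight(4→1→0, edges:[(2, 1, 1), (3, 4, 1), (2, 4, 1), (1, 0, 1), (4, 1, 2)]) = w(4→1)=2 + w(1→0)=1
= 3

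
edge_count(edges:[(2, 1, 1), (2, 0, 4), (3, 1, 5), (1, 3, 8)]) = 4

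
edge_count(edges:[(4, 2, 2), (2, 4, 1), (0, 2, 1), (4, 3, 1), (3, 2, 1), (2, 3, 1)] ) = 6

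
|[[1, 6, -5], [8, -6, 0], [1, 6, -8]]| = (1)*(1)*det([[-6, 0], [6, -8]]) + (-1)*(6)*det([[8, 0], [1, -8]]) + (1)*(-5)*det([[8, -6], [1, 6]])
= 48 + 384 + -270
= 162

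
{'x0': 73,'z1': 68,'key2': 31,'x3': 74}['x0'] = 73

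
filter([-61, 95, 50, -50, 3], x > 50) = keep x where x > 50: -61✗, 95✓, 50✗, -50✗, 3✗
= [95]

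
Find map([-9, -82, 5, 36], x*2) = -9*2=-18, -82*2=-164, 5*2=10, 36*2=72
= [-18, -164, 10, 72]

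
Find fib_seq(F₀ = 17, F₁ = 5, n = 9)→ F_2 = F_1 + F_0 = 22
F_3 = F_2 + F_1 = 27
F_4 = F_3 + F_2 = 49
...
= [17, 5, 22, 27, 49, 76, 125, 201, 326]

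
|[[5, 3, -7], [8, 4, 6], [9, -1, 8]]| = 468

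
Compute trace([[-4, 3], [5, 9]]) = diagonal: (-4) + 9
= 5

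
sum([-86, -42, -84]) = -212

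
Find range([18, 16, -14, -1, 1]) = 32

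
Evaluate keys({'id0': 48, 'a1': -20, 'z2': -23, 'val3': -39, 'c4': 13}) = ['id0', 'a1', 'z2', 'val3', 'c4']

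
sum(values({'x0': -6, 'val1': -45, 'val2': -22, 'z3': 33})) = -40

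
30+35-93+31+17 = 20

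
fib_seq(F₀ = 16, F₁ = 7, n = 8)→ [16, 7, 23, 30, 53, 83, 136, 219]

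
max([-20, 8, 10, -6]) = 10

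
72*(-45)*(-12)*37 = 1438560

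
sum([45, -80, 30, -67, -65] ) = 45 + (-80) + 30 + (-67) + (-65)
= -137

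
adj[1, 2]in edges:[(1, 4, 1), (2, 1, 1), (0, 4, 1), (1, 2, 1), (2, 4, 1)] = 1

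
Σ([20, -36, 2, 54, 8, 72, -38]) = 20 + (-36) + 2 + 54 + 8 + 72 + (-38)
= 82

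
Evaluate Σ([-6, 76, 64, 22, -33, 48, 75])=246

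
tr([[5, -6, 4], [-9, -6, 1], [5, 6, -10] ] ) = diagonal: 5 + (-6) + (-10)
= -11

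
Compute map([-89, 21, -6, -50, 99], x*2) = [-178, 42, -12, -100, 198]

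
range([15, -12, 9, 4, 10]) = 27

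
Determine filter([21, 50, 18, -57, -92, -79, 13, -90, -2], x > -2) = [21, 50, 18, 13]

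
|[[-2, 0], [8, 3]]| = -6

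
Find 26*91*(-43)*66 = -6714708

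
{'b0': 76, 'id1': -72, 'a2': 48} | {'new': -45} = {'b0': 76, 'id1': -72, 'a2': 48, 'new': -45}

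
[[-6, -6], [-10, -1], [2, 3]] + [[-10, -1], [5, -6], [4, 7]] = [[-16, -7], [-5, -7], [6, 10]]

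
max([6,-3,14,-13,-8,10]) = 14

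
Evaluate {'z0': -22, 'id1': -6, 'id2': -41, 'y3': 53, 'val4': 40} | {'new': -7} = {'z0': -22, 'id1': -6, 'id2': -41, 'y3': 53, 'val4': 40, 'new': -7}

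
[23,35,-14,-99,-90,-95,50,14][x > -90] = keep x where x > -90: 23✓, 35✓, -14✓, -99✗, -90✗, -95✗, 50✓, 14✓
= [23, 35, -14, 50, 14]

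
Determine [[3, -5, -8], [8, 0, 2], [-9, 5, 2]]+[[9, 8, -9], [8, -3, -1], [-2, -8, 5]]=[[12, 3, -17], [16, -3, 1], [-11, -3, 7]]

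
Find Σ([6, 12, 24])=6 + 12 + 24
= 42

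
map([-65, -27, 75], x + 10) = -65+10=-55, -27+10=-17, 75+10=85
= [-55, -17, 85]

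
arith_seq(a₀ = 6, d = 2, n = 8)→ a_0 = 6 + 0*2 = 6
a_1 = 6 + 1*2 = 8
a_2 = 6 + 2*2 = 10
...
= [6, 8, 10, 12, 14, 16, 18, 20]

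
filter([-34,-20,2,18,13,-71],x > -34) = keep x where x > -34: -34✗, -20✓, 2✓, 18✓, 13✓, -71✗
= [-20, 2, 18, 13]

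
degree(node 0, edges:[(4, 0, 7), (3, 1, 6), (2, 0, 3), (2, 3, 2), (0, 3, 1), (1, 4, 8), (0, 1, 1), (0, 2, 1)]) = incident: (4,0), (2,0), (0,3), (0,1), (0,2)
= 5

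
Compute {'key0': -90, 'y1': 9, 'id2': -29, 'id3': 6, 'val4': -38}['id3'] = 6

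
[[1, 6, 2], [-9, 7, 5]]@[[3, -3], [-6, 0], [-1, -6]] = C[0][0] = (1)*(3) + (6)*(-6) + (2)*(-1) = -35
C[0][1] = (1)*(-3) + (6)*(0) + (2)*(-6) = -15
C[1][0] = (-9)*(3) + (7)*(-6) + (5)*(-1) = -74
C[1][1] = (-9)*(-3) + (7)*(0) + (5)*(-6) = -3
= [[-35, -15], [-74, -3]]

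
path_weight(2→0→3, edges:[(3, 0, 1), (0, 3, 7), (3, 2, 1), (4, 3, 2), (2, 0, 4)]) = 11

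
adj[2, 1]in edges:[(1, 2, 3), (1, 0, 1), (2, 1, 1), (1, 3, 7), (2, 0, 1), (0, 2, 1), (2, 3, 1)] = 1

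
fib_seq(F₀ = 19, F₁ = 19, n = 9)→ [19, 19, 38, 57, 95, 152, 247, 399, 646]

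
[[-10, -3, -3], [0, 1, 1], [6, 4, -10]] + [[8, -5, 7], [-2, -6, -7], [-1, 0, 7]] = [[-2, -8, 4], [-2, -5, -6], [5, 4, -3]]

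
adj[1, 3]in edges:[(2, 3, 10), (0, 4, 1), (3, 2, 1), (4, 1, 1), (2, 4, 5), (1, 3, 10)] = 10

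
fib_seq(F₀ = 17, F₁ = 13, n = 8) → F_2 = F_1 + F_0 = 30
F_3 = F_2 + F_1 = 43
F_4 = F_3 + F_2 = 73
...
= [17, 13, 30, 43, 73, 116, 189, 305]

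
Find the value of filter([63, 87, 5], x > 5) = keep x where x > 5: 63✓, 87✓, 5✗
= [63, 87]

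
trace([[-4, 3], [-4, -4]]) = diagonal: (-4) + (-4)
= -8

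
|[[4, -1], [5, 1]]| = 9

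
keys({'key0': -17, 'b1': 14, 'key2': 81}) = ['key0', 'b1', 'key2']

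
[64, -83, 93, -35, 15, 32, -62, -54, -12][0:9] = [64, -83, 93, -35, 15, 32, -62, -54, -12]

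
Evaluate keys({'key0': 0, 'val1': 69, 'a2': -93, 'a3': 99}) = ['key0', 'val1', 'a2', 'a3']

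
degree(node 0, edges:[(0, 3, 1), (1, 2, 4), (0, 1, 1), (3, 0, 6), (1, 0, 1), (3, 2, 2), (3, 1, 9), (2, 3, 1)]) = 4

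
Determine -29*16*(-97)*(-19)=-855152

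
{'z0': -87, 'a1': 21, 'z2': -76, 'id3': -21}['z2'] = -76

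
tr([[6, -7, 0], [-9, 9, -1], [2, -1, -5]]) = diagonal: 6 + 9 + (-5)
= 10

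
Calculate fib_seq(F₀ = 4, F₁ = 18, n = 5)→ [4, 18, 22, 40, 62]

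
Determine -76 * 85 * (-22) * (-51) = -7248120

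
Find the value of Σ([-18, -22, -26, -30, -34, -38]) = -168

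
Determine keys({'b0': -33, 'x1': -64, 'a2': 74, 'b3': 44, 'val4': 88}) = ['b0', 'x1', 'a2', 'b3', 'val4']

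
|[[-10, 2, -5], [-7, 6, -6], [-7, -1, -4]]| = 83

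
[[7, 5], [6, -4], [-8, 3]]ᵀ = [[7, 6, -8], [5, -4, 3]]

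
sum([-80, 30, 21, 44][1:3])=slice → [30, 21]
30 + 21
= 51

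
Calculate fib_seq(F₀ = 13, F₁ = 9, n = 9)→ F_2 = F_1 + F_0 = 22
F_3 = F_2 + F_1 = 31
F_4 = F_3 + F_2 = 53
...
= [13, 9, 22, 31, 53, 84, 137, 221, 358]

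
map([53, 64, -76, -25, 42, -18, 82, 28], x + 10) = 53+10=63, 64+10=74, -76+10=-66, -25+10=-15, 42+10=52, -18+10=-8, 82+10=92, 28+10=38
= [63, 74, -66, -15, 52, -8, 92, 38]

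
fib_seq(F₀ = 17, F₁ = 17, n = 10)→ [17, 17, 34, 51, 85, 136, 221, 357, 578, 935]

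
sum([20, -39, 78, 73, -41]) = 20 + (-39) + 78 + 73 + (-41)
= 91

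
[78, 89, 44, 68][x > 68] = [78, 89]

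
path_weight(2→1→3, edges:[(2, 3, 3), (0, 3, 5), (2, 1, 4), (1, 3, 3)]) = 7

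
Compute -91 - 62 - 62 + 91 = -124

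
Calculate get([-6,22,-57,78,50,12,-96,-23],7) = -23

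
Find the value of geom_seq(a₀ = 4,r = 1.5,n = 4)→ [4.0, 6.0, 9.0, 13.5]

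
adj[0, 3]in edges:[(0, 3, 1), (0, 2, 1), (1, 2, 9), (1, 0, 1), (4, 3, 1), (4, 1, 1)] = 1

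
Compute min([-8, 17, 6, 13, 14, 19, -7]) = -8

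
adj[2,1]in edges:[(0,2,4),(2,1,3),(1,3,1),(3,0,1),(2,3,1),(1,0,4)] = 3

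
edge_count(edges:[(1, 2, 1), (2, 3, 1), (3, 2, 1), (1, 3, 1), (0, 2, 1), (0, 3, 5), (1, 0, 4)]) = 7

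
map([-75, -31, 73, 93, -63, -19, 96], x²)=[5625, 961, 5329, 8649, 3969, 361, 9216]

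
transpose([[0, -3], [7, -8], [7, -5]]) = [[0, 7, 7], [-3, -8, -5]]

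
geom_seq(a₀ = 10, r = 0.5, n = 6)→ a_0 = 10*0.5^0 = 10.0
a_1 = 10*0.5^1 = 5.0
a_2 = 10*0.5^2 = 2.5
...
= [10.0, 5.0, 2.5, 1.25, 0.625, 0.3125]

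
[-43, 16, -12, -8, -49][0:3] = [-43, 16, -12]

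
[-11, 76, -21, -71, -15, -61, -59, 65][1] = 76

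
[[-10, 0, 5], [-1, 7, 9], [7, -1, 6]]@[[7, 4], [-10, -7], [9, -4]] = C[0][0] = (-10)*(7) + (0)*(-10) + (5)*(9) = -25
C[0][1] = (-10)*(4) + (0)*(-7) + (5)*(-4) = -60
C[1][0] = (-1)*(7) + (7)*(-10) + (9)*(9) = 4
C[1][1] = (-1)*(4) + (7)*(-7) + (9)*(-4) = -89
C[2][0] = (7)*(7) + (-1)*(-10) + (6)*(9) = 113
C[2][1] = (7)*(4) + (-1)*(-7) + (6)*(-4) = 11
= [[-25, -60], [4, -89], [113, 11]]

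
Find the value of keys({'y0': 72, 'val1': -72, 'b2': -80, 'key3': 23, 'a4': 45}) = ['y0', 'val1', 'b2', 'key3', 'a4']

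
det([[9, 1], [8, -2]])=-26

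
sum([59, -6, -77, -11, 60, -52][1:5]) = slice → [-6, -77, -11, 60]
(-6) + (-77) + (-11) + 60
= -34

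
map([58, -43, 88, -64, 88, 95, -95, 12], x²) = [3364, 1849, 7744, 4096, 7744, 9025, 9025, 144]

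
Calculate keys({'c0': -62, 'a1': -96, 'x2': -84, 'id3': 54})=['c0', 'a1', 'x2', 'id3']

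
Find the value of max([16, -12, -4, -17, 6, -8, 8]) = 16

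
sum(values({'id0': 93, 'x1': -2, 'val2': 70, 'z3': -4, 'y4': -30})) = 127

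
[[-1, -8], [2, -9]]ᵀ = [[-1, 2], [-8, -9]]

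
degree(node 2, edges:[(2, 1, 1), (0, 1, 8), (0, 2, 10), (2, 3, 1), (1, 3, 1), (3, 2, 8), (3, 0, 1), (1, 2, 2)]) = incident: (2,1), (0,2), (2,3), (3,2), (1,2)
= 5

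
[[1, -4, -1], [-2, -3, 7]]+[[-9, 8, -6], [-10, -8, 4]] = [[-8, 4, -7], [-12, -11, 11]]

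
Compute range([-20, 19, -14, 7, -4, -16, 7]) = 39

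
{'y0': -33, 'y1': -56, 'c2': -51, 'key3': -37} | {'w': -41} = {'y0': -33, 'y1': -56, 'c2': -51, 'key3': -37, 'w': -41}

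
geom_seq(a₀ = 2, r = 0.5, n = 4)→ [2.0, 1.0, 0.5, 0.25]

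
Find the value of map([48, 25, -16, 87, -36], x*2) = [96, 50, -32, 174, -72]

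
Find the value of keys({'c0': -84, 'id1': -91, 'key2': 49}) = ['c0', 'id1', 'key2']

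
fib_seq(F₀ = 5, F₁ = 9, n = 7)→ [5, 9, 14, 23, 37, 60, 97]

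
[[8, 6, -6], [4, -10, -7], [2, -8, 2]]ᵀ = [[8, 4, 2], [6, -10, -8], [-6, -7, 2]]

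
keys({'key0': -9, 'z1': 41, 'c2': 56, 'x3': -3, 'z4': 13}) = ['key0', 'z1', 'c2', 'x3', 'z4']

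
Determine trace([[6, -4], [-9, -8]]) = diagonal: 6 + (-8)
= -2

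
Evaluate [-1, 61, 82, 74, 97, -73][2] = 82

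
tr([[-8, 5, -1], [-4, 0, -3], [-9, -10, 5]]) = -3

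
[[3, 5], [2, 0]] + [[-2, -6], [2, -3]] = [[1, -1], [4, -3]]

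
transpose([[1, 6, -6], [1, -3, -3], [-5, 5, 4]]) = [[1, 1, -5], [6, -3, 5], [-6, -3, 4]]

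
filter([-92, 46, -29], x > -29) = [46]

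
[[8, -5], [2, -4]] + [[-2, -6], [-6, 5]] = [[6, -11], [-4, 1]]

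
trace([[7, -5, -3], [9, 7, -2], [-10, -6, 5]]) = diagonal: 7 + 7 + 5
= 19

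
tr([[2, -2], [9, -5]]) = -3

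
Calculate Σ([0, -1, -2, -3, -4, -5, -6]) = 0 + (-1) + (-2) + (-3) + (-4) + (-5) + (-6)
= -21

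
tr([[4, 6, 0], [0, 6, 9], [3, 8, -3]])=7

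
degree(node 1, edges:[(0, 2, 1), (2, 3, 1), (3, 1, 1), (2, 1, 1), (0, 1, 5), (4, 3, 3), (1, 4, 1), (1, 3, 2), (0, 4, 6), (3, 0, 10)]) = 5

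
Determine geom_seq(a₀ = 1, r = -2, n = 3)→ [1, -2, 4]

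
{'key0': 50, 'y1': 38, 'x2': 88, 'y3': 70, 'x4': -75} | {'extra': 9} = {'key0': 50, 'y1': 38, 'x2': 88, 'y3': 70, 'x4': -75, 'extra': 9}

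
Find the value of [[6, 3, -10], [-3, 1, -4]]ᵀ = [[6, -3], [3, 1], [-10, -4]]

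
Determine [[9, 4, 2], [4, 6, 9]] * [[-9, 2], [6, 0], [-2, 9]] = [[-61, 36], [-18, 89]]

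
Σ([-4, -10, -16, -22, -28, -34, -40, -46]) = -200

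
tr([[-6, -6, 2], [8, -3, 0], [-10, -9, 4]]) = -5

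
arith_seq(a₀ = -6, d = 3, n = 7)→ [-6, -3, 0, 3, 6, 9, 12]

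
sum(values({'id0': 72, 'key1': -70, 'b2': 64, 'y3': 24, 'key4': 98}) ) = 188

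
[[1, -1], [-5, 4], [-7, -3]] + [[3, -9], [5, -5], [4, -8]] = [[4, -10], [0, -1], [-3, -11]]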